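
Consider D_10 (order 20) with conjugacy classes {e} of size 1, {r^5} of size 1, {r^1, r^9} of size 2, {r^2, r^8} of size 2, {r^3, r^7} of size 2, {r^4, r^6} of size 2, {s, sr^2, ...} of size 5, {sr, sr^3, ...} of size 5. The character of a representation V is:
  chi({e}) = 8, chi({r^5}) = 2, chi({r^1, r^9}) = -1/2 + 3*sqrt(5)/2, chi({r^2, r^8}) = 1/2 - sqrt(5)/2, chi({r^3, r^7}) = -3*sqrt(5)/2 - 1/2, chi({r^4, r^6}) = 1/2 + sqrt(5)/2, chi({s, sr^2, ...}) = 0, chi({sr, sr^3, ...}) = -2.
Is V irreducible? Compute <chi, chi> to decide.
Not irreducible (reducible): <chi, chi> = 7 > 1.

Reasoning: <chi, chi> = (1/|G|) sum_C |C| * |chi(C)|^2 = (1/20)[1*|8|^2 + 1*|2|^2 + 2*|-1/2 + 3*sqrt(5)/2|^2 + 2*|1/2 - sqrt(5)/2|^2 + 2*|-3*sqrt(5)/2 - 1/2|^2 + 2*|1/2 + sqrt(5)/2|^2 + 5*|0|^2 + 5*|-2|^2]
  = (1/20)[(64) + (4) + (23 - 3*sqrt(5)) + (3 - sqrt(5)) + (3*sqrt(5) + 23) + (sqrt(5) + 3) + (0) + (20)] = 140/20 = 7.
A character is irreducible iff <chi, chi> = 1, so this representation is reducible.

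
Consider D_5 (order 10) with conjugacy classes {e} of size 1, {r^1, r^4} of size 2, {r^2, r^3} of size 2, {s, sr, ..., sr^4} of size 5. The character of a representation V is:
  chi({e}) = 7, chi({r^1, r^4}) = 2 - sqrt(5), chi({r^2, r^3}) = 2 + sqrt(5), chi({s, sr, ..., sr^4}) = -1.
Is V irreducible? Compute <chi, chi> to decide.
Not irreducible (reducible): <chi, chi> = 9 > 1.

Derivation: <chi, chi> = (1/|G|) sum_C |C| * |chi(C)|^2 = (1/10)[1*|7|^2 + 2*|2 - sqrt(5)|^2 + 2*|2 + sqrt(5)|^2 + 5*|-1|^2]
  = (1/10)[(49) + (18 - 8*sqrt(5)) + (8*sqrt(5) + 18) + (5)] = 90/10 = 9.
A character is irreducible iff <chi, chi> = 1, so this representation is reducible.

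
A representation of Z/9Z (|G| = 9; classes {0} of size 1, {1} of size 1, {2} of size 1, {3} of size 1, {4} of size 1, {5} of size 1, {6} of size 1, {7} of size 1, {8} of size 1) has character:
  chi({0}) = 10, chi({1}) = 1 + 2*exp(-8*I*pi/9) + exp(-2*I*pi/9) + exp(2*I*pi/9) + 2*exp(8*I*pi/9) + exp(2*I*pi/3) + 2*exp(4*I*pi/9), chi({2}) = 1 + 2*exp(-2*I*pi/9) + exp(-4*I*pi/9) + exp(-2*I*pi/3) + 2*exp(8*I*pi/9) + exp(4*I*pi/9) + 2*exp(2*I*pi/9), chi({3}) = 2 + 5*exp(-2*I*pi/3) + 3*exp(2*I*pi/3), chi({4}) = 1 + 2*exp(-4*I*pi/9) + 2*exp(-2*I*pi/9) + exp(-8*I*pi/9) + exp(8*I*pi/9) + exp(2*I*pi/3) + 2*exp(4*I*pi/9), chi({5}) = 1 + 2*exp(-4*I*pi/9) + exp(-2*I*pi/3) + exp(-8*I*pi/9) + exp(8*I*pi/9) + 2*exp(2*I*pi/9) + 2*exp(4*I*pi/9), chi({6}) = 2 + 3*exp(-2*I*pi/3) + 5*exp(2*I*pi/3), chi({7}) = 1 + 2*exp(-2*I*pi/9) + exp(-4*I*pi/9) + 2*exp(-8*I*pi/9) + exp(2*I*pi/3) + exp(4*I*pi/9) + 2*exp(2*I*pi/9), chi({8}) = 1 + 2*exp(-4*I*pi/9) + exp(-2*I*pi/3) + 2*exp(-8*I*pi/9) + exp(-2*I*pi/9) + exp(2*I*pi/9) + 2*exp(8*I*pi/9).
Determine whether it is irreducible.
Not irreducible (reducible): <chi, chi> = 16 > 1.

Details: <chi, chi> = (1/|G|) sum_C |C| * |chi(C)|^2 = (1/9)[1*|10|^2 + 1*|1 + 2*exp(-8*I*pi/9) + exp(-2*I*pi/9) + exp(2*I*pi/9) + 2*exp(8*I*pi/9) + exp(2*I*pi/3) + 2*exp(4*I*pi/9)|^2 + 1*|1 + 2*exp(-2*I*pi/9) + exp(-4*I*pi/9) + exp(-2*I*pi/3) + 2*exp(8*I*pi/9) + exp(4*I*pi/9) + 2*exp(2*I*pi/9)|^2 + 1*|2 + 5*exp(-2*I*pi/3) + 3*exp(2*I*pi/3)|^2 + 1*|1 + 2*exp(-4*I*pi/9) + 2*exp(-2*I*pi/9) + exp(-8*I*pi/9) + exp(8*I*pi/9) + exp(2*I*pi/3) + 2*exp(4*I*pi/9)|^2 + 1*|1 + 2*exp(-4*I*pi/9) + exp(-2*I*pi/3) + exp(-8*I*pi/9) + exp(8*I*pi/9) + 2*exp(2*I*pi/9) + 2*exp(4*I*pi/9)|^2 + 1*|2 + 3*exp(-2*I*pi/3) + 5*exp(2*I*pi/3)|^2 + 1*|1 + 2*exp(-2*I*pi/9) + exp(-4*I*pi/9) + 2*exp(-8*I*pi/9) + exp(2*I*pi/3) + exp(4*I*pi/9) + 2*exp(2*I*pi/9)|^2 + 1*|1 + 2*exp(-4*I*pi/9) + exp(-2*I*pi/3) + 2*exp(-8*I*pi/9) + exp(-2*I*pi/9) + exp(2*I*pi/9) + 2*exp(8*I*pi/9)|^2]
  = (1/9)[(100) + (16 + 10*exp(-4*I*pi/9) + 11*exp(-2*I*pi/3) + 12*exp(-2*I*pi/9) + 9*exp(-8*I*pi/9) + 9*exp(8*I*pi/9) + 12*exp(2*I*pi/9) + 11*exp(2*I*pi/3) + 10*exp(4*I*pi/9)) + (16 + 12*exp(-4*I*pi/9) + 11*exp(-2*I*pi/3) + 9*exp(-2*I*pi/9) + 10*exp(-8*I*pi/9) + 10*exp(8*I*pi/9) + 9*exp(2*I*pi/9) + 11*exp(2*I*pi/3) + 12*exp(4*I*pi/9)) + (7) + (16 + 11*exp(-2*I*pi/3) + 9*exp(-4*I*pi/9) + 10*exp(-2*I*pi/9) + 12*exp(-8*I*pi/9) + 12*exp(8*I*pi/9) + 10*exp(2*I*pi/9) + 9*exp(4*I*pi/9) + 11*exp(2*I*pi/3)) + (16 + 11*exp(-2*I*pi/3) + 9*exp(-4*I*pi/9) + 10*exp(-2*I*pi/9) + 12*exp(-8*I*pi/9) + 12*exp(8*I*pi/9) + 10*exp(2*I*pi/9) + 9*exp(4*I*pi/9) + 11*exp(2*I*pi/3)) + (7) + (16 + 12*exp(-4*I*pi/9) + 11*exp(-2*I*pi/3) + 9*exp(-2*I*pi/9) + 10*exp(-8*I*pi/9) + 10*exp(8*I*pi/9) + 9*exp(2*I*pi/9) + 11*exp(2*I*pi/3) + 12*exp(4*I*pi/9)) + (16 + 10*exp(-4*I*pi/9) + 11*exp(-2*I*pi/3) + 12*exp(-2*I*pi/9) + 9*exp(-8*I*pi/9) + 9*exp(8*I*pi/9) + 12*exp(2*I*pi/9) + 11*exp(2*I*pi/3) + 10*exp(4*I*pi/9))] = 144/9 = 16.
(Exp terms are combined using exp(i*s)*conj(exp(i*t)) = exp(i*(s-t)), and sums of them are collapsed using the identity that for every m > 1 the m distinct m-th roots of unity sum to 0, e.g. 1 + exp(2*I*pi/3) + exp(-2*I*pi/3) = 0.)
A character is irreducible iff <chi, chi> = 1, so this representation is reducible.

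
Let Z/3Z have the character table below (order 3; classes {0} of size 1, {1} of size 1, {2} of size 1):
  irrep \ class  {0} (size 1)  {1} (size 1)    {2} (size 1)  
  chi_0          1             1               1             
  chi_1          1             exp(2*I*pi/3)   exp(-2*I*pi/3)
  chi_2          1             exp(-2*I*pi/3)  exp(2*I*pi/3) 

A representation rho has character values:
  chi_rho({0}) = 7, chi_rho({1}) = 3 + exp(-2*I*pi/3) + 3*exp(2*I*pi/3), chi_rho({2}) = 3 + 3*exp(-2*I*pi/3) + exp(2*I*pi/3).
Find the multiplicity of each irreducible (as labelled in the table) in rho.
Multiplicities: chi_0: 3, chi_1: 3, chi_2: 1.

Derivation: Use <chi_rho, chi> = (1/|G|) sum_C |C| * chi_rho(C) * conj(chi(C)) with |G| = 3 for each irreducible chi in the table:
  <chi_rho, chi_0> = (1/3)[1*(7)*conj(1) + 1*(3 + exp(-2*I*pi/3) + 3*exp(2*I*pi/3))*conj(1) + 1*(3 + 3*exp(-2*I*pi/3) + exp(2*I*pi/3))*conj(1)]
      = (1/3)[(7) + (3 + exp(-2*I*pi/3) + 3*exp(2*I*pi/3)) + (3 + 3*exp(-2*I*pi/3) + exp(2*I*pi/3))] = 9/3 = 3
  <chi_rho, chi_1> = (1/3)[1*(7)*conj(1) + 1*(3 + exp(-2*I*pi/3) + 3*exp(2*I*pi/3))*conj(exp(2*I*pi/3)) + 1*(3 + 3*exp(-2*I*pi/3) + exp(2*I*pi/3))*conj(exp(-2*I*pi/3))]
      = (1/3)[(7) + (3 + 3*exp(-2*I*pi/3) + exp(2*I*pi/3)) + (3 + exp(-2*I*pi/3) + 3*exp(2*I*pi/3))] = 9/3 = 3
  <chi_rho, chi_2> = (1/3)[1*(7)*conj(1) + 1*(3 + exp(-2*I*pi/3) + 3*exp(2*I*pi/3))*conj(exp(-2*I*pi/3)) + 1*(3 + 3*exp(-2*I*pi/3) + exp(2*I*pi/3))*conj(exp(2*I*pi/3))]
      = (1/3)[(7) + (-2) + (-2)] = 3/3 = 1
(Exp terms are combined using exp(i*s)*conj(exp(i*t)) = exp(i*(s-t)), and sums of them are collapsed using the identity that for every m > 1 the m distinct m-th roots of unity sum to 0, e.g. 1 + exp(2*I*pi/3) + exp(-2*I*pi/3) = 0.)
Dimension check: dim(rho) = sum (mult * dim) = 3*1 + 3*1 + 1*1 = 7 = chi_rho(e) = 7.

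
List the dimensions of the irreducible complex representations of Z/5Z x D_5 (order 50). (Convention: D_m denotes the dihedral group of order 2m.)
Dimensions: 1, 1, 1, 1, 1, 1, 1, 1, 1, 1, 2, 2, 2, 2, 2, 2, 2, 2, 2, 2

Proof sketch: There are 20 irreducibles (= number of conjugacy classes). Their dimensions d_i satisfy sum d_i^2 = |G| = 50: 1 + 1 + 1 + 1 + 1 + 1 + 1 + 1 + 1 + 1 + 4 + 4 + 4 + 4 + 4 + 4 + 4 + 4 + 4 + 4 = 50. (For the product with Z/5Z: each of the 5 1-dim characters of Z/5Z tensors with each irrep of D_5, giving 5 copies of each D_5-dimension.)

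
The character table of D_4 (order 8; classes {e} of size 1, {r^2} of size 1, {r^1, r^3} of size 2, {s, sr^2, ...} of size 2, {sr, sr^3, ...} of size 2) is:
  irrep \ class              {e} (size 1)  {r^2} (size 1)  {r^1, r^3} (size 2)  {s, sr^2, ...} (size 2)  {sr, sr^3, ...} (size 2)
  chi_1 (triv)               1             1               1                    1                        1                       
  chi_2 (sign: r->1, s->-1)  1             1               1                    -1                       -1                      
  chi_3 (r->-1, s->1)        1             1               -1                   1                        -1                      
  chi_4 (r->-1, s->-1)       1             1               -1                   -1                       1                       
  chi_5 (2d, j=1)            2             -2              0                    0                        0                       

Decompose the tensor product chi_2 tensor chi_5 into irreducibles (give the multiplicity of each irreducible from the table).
chi_2 tensor chi_5 = chi_5 (all other irreducibles have multiplicity 0).

Why: The character of a tensor product is the pointwise product (chi_2 * chi_5)(C) = chi_2(C) * chi_5(C):
  {e}: (1)*(2), {r^2}: (1)*(-2), {r^1, r^3}: (1)*(0), {s, sr^2, ...}: (-1)*(0), {sr, sr^3, ...}: (-1)*(0)
so (chi_2 * chi_5) takes values
  {e} -> 2, {r^2} -> -2, {r^1, r^3} -> 0, {s, sr^2, ...} -> 0, {sr, sr^3, ...} -> 0.
Now take the inner product of this character with each irreducible chi from the table, <chi_2*chi_5, chi> = (1/8) sum_C |C| (chi_2*chi_5)(C) conj(chi(C)):
  <chi_2*chi_5, chi_1> = (1/8)[1*(2)*conj(1) + 1*(-2)*conj(1) + 2*(0)*conj(1) + 2*(0)*conj(1) + 2*(0)*conj(1)]
      = (1/8)[(2) + (-2) + (0) + (0) + (0)] = 0/8 = 0
  <chi_2*chi_5, chi_2> = (1/8)[1*(2)*conj(1) + 1*(-2)*conj(1) + 2*(0)*conj(1) + 2*(0)*conj(-1) + 2*(0)*conj(-1)]
      = (1/8)[(2) + (-2) + (0) + (0) + (0)] = 0/8 = 0
  <chi_2*chi_5, chi_3> = (1/8)[1*(2)*conj(1) + 1*(-2)*conj(1) + 2*(0)*conj(-1) + 2*(0)*conj(1) + 2*(0)*conj(-1)]
      = (1/8)[(2) + (-2) + (0) + (0) + (0)] = 0/8 = 0
  <chi_2*chi_5, chi_4> = (1/8)[1*(2)*conj(1) + 1*(-2)*conj(1) + 2*(0)*conj(-1) + 2*(0)*conj(-1) + 2*(0)*conj(1)]
      = (1/8)[(2) + (-2) + (0) + (0) + (0)] = 0/8 = 0
  <chi_2*chi_5, chi_5> = (1/8)[1*(2)*conj(2) + 1*(-2)*conj(-2) + 2*(0)*conj(0) + 2*(0)*conj(0) + 2*(0)*conj(0)]
      = (1/8)[(4) + (4) + (0) + (0) + (0)] = 8/8 = 1
Hence the multiplicities are chi_5: 1. Dimension check: dim(chi_2)*dim(chi_5) = 1*2 = 2 and sum (mult * dim) = 1*2 = 2.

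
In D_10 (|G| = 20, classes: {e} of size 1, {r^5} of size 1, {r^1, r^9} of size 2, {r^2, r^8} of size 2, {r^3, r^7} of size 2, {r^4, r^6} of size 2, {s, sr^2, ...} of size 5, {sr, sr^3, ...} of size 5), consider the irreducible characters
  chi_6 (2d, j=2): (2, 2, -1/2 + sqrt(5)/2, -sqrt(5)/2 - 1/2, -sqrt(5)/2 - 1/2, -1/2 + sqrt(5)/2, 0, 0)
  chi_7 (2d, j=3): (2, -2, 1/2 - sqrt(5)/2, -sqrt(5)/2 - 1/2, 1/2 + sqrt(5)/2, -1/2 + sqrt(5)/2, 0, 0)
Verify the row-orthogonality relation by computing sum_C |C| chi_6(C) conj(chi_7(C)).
Sum = 0; so <chi_6, chi_7> = 0 (distinct irreducibles are orthogonal).

Justification: Compute term by term over conjugacy classes (|C| * chi_6(C) * conj(chi_7(C))):
  1*(2)*conj(2) + 1*(2)*conj(-2) + 2*(-1/2 + sqrt(5)/2)*conj(1/2 - sqrt(5)/2) + 2*(-sqrt(5)/2 - 1/2)*conj(-sqrt(5)/2 - 1/2) + 2*(-sqrt(5)/2 - 1/2)*conj(1/2 + sqrt(5)/2) + 2*(-1/2 + sqrt(5)/2)*conj(-1/2 + sqrt(5)/2) + 5*(0)*conj(0) + 5*(0)*conj(0)
  = (4) + (-4) + (-3 + sqrt(5)) + (sqrt(5) + 3) + (-3 - sqrt(5)) + (3 - sqrt(5)) + (0) + (0)
  = 0.
Dividing by |G| = 20 gives 0/20 = 0, matching the row-orthogonality relation <chi_6, chi_7> = [chi_6 = chi_7].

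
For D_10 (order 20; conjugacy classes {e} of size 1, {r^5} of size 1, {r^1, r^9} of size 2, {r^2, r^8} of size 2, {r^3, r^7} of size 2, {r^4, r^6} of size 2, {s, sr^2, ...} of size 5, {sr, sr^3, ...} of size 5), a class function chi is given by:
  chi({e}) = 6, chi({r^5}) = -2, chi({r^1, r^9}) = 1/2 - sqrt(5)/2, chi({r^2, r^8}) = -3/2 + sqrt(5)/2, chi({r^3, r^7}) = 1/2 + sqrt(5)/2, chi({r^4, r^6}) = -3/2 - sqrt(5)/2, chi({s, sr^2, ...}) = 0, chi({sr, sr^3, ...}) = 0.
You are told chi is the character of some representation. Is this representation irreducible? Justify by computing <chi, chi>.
Not irreducible (reducible): <chi, chi> = 3 > 1.

Details: <chi, chi> = (1/|G|) sum_C |C| * |chi(C)|^2 = (1/20)[1*|6|^2 + 1*|-2|^2 + 2*|1/2 - sqrt(5)/2|^2 + 2*|-3/2 + sqrt(5)/2|^2 + 2*|1/2 + sqrt(5)/2|^2 + 2*|-3/2 - sqrt(5)/2|^2 + 5*|0|^2 + 5*|0|^2]
  = (1/20)[(36) + (4) + (3 - sqrt(5)) + (7 - 3*sqrt(5)) + (sqrt(5) + 3) + (3*sqrt(5) + 7) + (0) + (0)] = 60/20 = 3.
A character is irreducible iff <chi, chi> = 1, so this representation is reducible.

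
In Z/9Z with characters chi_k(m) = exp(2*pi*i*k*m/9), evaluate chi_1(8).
chi_1(8) = zeta_9^8 = exp(-2*I*pi/9)

Derivation: chi_1(8) = zeta_9^(1*8) = zeta_9^8. Since zeta_9^9 = 1, this equals zeta_9^8 = exp(2*pi*i*8/9) = exp(-2*I*pi/9).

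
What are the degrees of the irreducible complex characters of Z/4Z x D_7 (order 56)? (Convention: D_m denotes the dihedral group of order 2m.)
Dimensions: 1, 1, 1, 1, 1, 1, 1, 1, 2, 2, 2, 2, 2, 2, 2, 2, 2, 2, 2, 2

Reasoning: There are 20 irreducibles (= number of conjugacy classes). Their dimensions d_i satisfy sum d_i^2 = |G| = 56: 1 + 1 + 1 + 1 + 1 + 1 + 1 + 1 + 4 + 4 + 4 + 4 + 4 + 4 + 4 + 4 + 4 + 4 + 4 + 4 = 56. (For the product with Z/4Z: each of the 4 1-dim characters of Z/4Z tensors with each irrep of D_7, giving 4 copies of each D_7-dimension.)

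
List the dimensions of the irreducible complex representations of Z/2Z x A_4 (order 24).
Dimensions: 1, 1, 1, 1, 1, 1, 3, 3

There are 8 irreducibles (= number of conjugacy classes). Their dimensions d_i satisfy sum d_i^2 = |G| = 24: 1 + 1 + 1 + 1 + 1 + 1 + 9 + 9 = 24. (For the product with Z/2Z: each of the 2 1-dim characters of Z/2Z tensors with each irrep of A_4, giving 2 copies of each A_4-dimension.)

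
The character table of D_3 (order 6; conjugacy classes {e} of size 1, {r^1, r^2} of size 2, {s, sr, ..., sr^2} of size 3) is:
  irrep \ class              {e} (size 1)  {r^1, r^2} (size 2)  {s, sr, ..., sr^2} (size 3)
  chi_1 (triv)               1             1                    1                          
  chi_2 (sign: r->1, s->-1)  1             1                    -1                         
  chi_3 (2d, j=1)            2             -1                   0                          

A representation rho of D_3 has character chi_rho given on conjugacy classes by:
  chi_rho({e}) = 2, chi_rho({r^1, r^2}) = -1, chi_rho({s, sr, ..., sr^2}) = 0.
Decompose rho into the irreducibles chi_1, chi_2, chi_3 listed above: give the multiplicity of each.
Multiplicities: chi_1: 0, chi_2: 0, chi_3: 1.

Why: Use <chi_rho, chi> = (1/|G|) sum_C |C| * chi_rho(C) * conj(chi(C)) with |G| = 6 for each irreducible chi in the table:
  <chi_rho, chi_1> = (1/6)[1*(2)*conj(1) + 2*(-1)*conj(1) + 3*(0)*conj(1)]
      = (1/6)[(2) + (-2) + (0)] = 0/6 = 0
  <chi_rho, chi_2> = (1/6)[1*(2)*conj(1) + 2*(-1)*conj(1) + 3*(0)*conj(-1)]
      = (1/6)[(2) + (-2) + (0)] = 0/6 = 0
  <chi_rho, chi_3> = (1/6)[1*(2)*conj(2) + 2*(-1)*conj(-1) + 3*(0)*conj(0)]
      = (1/6)[(4) + (2) + (0)] = 6/6 = 1
Dimension check: dim(rho) = sum (mult * dim) = 0*1 + 0*1 + 1*2 = 2 = chi_rho(e) = 2.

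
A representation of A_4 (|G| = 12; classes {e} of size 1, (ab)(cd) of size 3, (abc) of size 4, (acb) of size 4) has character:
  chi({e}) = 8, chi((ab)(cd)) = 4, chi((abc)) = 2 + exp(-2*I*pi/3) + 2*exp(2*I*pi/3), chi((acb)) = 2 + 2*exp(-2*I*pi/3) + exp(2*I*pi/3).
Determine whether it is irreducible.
Not irreducible (reducible): <chi, chi> = 10 > 1.

Argument: <chi, chi> = (1/|G|) sum_C |C| * |chi(C)|^2 = (1/12)[1*|8|^2 + 3*|4|^2 + 4*|2 + exp(-2*I*pi/3) + 2*exp(2*I*pi/3)|^2 + 4*|2 + 2*exp(-2*I*pi/3) + exp(2*I*pi/3)|^2]
  = (1/12)[(64) + (48) + (4) + (4)] = 120/12 = 10.
(Exp terms are combined using exp(i*s)*conj(exp(i*t)) = exp(i*(s-t)), and sums of them are collapsed using the identity that for every m > 1 the m distinct m-th roots of unity sum to 0, e.g. 1 + exp(2*I*pi/3) + exp(-2*I*pi/3) = 0.)
A character is irreducible iff <chi, chi> = 1, so this representation is reducible.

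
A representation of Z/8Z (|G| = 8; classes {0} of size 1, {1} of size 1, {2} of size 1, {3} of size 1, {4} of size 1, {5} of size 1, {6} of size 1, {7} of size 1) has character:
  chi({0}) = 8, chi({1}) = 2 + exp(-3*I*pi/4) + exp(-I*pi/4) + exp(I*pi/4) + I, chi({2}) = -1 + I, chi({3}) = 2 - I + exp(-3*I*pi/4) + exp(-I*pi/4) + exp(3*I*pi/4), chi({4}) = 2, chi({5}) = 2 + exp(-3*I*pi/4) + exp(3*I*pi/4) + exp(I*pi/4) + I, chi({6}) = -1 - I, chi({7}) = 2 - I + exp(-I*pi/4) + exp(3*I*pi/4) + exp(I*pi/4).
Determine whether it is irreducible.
Not irreducible (reducible): <chi, chi> = 12 > 1.

Working: <chi, chi> = (1/|G|) sum_C |C| * |chi(C)|^2 = (1/8)[1*|8|^2 + 1*|2 + exp(-3*I*pi/4) + exp(-I*pi/4) + exp(I*pi/4) + I|^2 + 1*|-1 + I|^2 + 1*|2 - I + exp(-3*I*pi/4) + exp(-I*pi/4) + exp(3*I*pi/4)|^2 + 1*|2|^2 + 1*|2 + exp(-3*I*pi/4) + exp(3*I*pi/4) + exp(I*pi/4) + I|^2 + 1*|-1 - I|^2 + 1*|2 - I + exp(-I*pi/4) + exp(3*I*pi/4) + exp(I*pi/4)|^2]
  = (1/8)[(64) + (6 + 3*exp(-3*I*pi/4) + 3*exp(-I*pi/4) + 2*exp(3*I*pi/4) + 4*exp(I*pi/4)) + (2) + (6 + 4*exp(-3*I*pi/4) + 2*exp(-I*pi/4) + 3*exp(3*I*pi/4) + 3*exp(I*pi/4)) + (4) + (6 + 4*exp(-3*I*pi/4) + 2*exp(-I*pi/4) + 3*exp(3*I*pi/4) + 3*exp(I*pi/4)) + (2) + (6 + 3*exp(-3*I*pi/4) + 3*exp(-I*pi/4) + 2*exp(3*I*pi/4) + 4*exp(I*pi/4))] = 96/8 = 12.
(Exp terms are combined using exp(i*s)*conj(exp(i*t)) = exp(i*(s-t)), and sums of them are collapsed using the identity that for every m > 1 the m distinct m-th roots of unity sum to 0, e.g. 1 + exp(2*I*pi/3) + exp(-2*I*pi/3) = 0.)
A character is irreducible iff <chi, chi> = 1, so this representation is reducible.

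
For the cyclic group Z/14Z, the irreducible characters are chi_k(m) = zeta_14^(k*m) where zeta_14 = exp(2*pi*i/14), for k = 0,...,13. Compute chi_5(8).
chi_5(8) = zeta_14^40 = exp(-2*I*pi/7)

Argument: chi_5(8) = zeta_14^(5*8) = zeta_14^40. Since zeta_14^14 = 1, this equals zeta_14^12 = exp(2*pi*i*12/14) = exp(-2*I*pi/7).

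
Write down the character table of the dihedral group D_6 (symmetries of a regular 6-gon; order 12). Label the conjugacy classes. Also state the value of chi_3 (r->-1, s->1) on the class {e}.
Conjugacy classes: {e} of size 1, {r^3} of size 1, {r^1, r^5} of size 2, {r^2, r^4} of size 2, {s, sr^2, ...} of size 3, {sr, sr^3, ...} of size 3.
Character table:
  irrep \ class              {e} (size 1)  {r^3} (size 1)  {r^1, r^5} (size 2)  {r^2, r^4} (size 2)  {s, sr^2, ...} (size 3)  {sr, sr^3, ...} (size 3)
  chi_1 (triv)               1             1               1                    1                    1                        1                       
  chi_2 (sign: r->1, s->-1)  1             1               1                    1                    -1                       -1                      
  chi_3 (r->-1, s->1)        1             -1              -1                   1                    1                        -1                      
  chi_4 (r->-1, s->-1)       1             -1              -1                   1                    -1                       1                       
  chi_5 (2d, j=1)            2             -2              1                    -1                   0                        0                       
  chi_6 (2d, j=2)            2             2               -1                   -1                   0                        0                       

Spot check: chi_3 (r->-1, s->1) on {e} = 1.

D_6 has order 2*6 = 12 with 6 conjugacy classes, hence 6 irreducibles. Sum of squared dims 1 + 1 + 1 + 1 + 4 + 4 = 12 = |G|. Linear characters come from the abelianisation; the 2-dimensional irreps have character r^k -> 2*cos(2*pi*j*k/6), reflections -> 0.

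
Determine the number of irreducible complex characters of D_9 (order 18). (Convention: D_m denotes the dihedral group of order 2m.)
6

Argument: The number of irreducible complex representations of a finite group equals its number of conjugacy classes. D_9 has 6 conjugacy classes ((n+3)/2 for n odd), so D_9 (order 18) has exactly 6 irreducible complex representations.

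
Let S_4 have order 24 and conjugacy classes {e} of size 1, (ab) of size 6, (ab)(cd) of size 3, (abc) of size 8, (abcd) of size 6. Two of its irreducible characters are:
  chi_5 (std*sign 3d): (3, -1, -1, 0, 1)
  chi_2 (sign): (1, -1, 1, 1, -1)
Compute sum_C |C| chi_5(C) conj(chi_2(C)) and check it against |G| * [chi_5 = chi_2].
Sum = 0; so <chi_5, chi_2> = 0 (distinct irreducibles are orthogonal).

Working: Compute term by term over conjugacy classes (|C| * chi_5(C) * conj(chi_2(C))):
  1*(3)*conj(1) + 6*(-1)*conj(-1) + 3*(-1)*conj(1) + 8*(0)*conj(1) + 6*(1)*conj(-1)
  = (3) + (6) + (-3) + (0) + (-6)
  = 0.
Dividing by |G| = 24 gives 0/24 = 0, matching the row-orthogonality relation <chi_5, chi_2> = [chi_5 = chi_2].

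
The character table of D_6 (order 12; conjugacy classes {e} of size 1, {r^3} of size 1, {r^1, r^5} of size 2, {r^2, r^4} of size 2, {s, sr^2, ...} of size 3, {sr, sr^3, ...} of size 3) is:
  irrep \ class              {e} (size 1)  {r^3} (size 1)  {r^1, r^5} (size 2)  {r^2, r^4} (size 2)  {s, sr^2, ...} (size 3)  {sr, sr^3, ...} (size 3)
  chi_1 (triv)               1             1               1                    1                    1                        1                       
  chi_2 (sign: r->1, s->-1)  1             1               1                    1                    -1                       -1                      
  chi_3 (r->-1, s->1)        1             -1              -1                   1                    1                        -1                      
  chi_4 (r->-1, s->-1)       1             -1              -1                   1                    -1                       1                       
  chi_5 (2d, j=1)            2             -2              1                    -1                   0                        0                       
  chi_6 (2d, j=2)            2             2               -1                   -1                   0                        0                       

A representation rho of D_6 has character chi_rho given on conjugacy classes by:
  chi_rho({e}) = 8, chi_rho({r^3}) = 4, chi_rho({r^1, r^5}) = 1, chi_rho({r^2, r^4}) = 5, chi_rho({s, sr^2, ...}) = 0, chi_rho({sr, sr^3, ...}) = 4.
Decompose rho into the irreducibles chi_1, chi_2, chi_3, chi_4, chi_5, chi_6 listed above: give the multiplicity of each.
Multiplicities: chi_1: 3, chi_2: 1, chi_3: 0, chi_4: 2, chi_5: 0, chi_6: 1.

Details: Use <chi_rho, chi> = (1/|G|) sum_C |C| * chi_rho(C) * conj(chi(C)) with |G| = 12 for each irreducible chi in the table:
  <chi_rho, chi_1> = (1/12)[1*(8)*conj(1) + 1*(4)*conj(1) + 2*(1)*conj(1) + 2*(5)*conj(1) + 3*(0)*conj(1) + 3*(4)*conj(1)]
      = (1/12)[(8) + (4) + (2) + (10) + (0) + (12)] = 36/12 = 3
  <chi_rho, chi_2> = (1/12)[1*(8)*conj(1) + 1*(4)*conj(1) + 2*(1)*conj(1) + 2*(5)*conj(1) + 3*(0)*conj(-1) + 3*(4)*conj(-1)]
      = (1/12)[(8) + (4) + (2) + (10) + (0) + (-12)] = 12/12 = 1
  <chi_rho, chi_3> = (1/12)[1*(8)*conj(1) + 1*(4)*conj(-1) + 2*(1)*conj(-1) + 2*(5)*conj(1) + 3*(0)*conj(1) + 3*(4)*conj(-1)]
      = (1/12)[(8) + (-4) + (-2) + (10) + (0) + (-12)] = 0/12 = 0
  <chi_rho, chi_4> = (1/12)[1*(8)*conj(1) + 1*(4)*conj(-1) + 2*(1)*conj(-1) + 2*(5)*conj(1) + 3*(0)*conj(-1) + 3*(4)*conj(1)]
      = (1/12)[(8) + (-4) + (-2) + (10) + (0) + (12)] = 24/12 = 2
  <chi_rho, chi_5> = (1/12)[1*(8)*conj(2) + 1*(4)*conj(-2) + 2*(1)*conj(1) + 2*(5)*conj(-1) + 3*(0)*conj(0) + 3*(4)*conj(0)]
      = (1/12)[(16) + (-8) + (2) + (-10) + (0) + (0)] = 0/12 = 0
  <chi_rho, chi_6> = (1/12)[1*(8)*conj(2) + 1*(4)*conj(2) + 2*(1)*conj(-1) + 2*(5)*conj(-1) + 3*(0)*conj(0) + 3*(4)*conj(0)]
      = (1/12)[(16) + (8) + (-2) + (-10) + (0) + (0)] = 12/12 = 1
Dimension check: dim(rho) = sum (mult * dim) = 3*1 + 1*1 + 0*1 + 2*1 + 0*2 + 1*2 = 8 = chi_rho(e) = 8.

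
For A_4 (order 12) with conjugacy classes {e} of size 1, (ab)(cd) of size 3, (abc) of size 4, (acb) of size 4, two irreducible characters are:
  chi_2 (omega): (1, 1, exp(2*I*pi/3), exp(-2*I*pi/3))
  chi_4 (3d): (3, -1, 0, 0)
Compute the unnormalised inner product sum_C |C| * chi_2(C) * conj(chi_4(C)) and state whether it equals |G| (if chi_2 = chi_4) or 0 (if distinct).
Sum = 0; so <chi_2, chi_4> = 0 (distinct irreducibles are orthogonal).

Reasoning: Compute term by term over conjugacy classes (|C| * chi_2(C) * conj(chi_4(C))):
  1*(1)*conj(3) + 3*(1)*conj(-1) + 4*(exp(2*I*pi/3))*conj(0) + 4*(exp(-2*I*pi/3))*conj(0)
  = (3) + (-3) + (0) + (0)
  = 0.
(Exp terms are combined using exp(i*s)*conj(exp(i*t)) = exp(i*(s-t)), and sums of them are collapsed using the identity that for every m > 1 the m distinct m-th roots of unity sum to 0, e.g. 1 + exp(2*I*pi/3) + exp(-2*I*pi/3) = 0.)
Dividing by |G| = 12 gives 0/12 = 0, matching the row-orthogonality relation <chi_2, chi_4> = [chi_2 = chi_4].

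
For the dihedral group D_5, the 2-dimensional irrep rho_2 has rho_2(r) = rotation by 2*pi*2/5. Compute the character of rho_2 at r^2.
chi_{rho_2}(r^2) = 2*cos(2*pi*2*2/5) = -1/2 + sqrt(5)/2

Derivation: rho_2(r^2) is rotation by angle 2*pi*2*2/5, whose trace is 2*cos(2*pi*2*2/5) = -1/2 + sqrt(5)/2.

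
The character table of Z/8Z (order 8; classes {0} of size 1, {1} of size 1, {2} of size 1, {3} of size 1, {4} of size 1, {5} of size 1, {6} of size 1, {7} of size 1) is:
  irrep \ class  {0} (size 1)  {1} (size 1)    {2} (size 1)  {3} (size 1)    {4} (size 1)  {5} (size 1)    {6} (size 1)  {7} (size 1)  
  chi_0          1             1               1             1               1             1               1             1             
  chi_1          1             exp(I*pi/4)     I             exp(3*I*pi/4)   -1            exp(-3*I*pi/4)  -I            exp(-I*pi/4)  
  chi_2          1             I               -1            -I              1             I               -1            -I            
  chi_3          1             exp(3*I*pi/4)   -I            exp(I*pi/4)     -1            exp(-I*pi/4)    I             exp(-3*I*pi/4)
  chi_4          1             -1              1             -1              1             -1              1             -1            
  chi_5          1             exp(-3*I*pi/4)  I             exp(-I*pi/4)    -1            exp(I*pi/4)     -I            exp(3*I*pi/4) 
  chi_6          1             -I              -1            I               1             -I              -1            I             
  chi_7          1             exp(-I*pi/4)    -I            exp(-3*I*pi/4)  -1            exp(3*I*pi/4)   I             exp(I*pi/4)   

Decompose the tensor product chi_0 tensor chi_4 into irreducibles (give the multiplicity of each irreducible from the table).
chi_0 tensor chi_4 = chi_4 (all other irreducibles have multiplicity 0).

Why: The character of a tensor product is the pointwise product (chi_0 * chi_4)(C) = chi_0(C) * chi_4(C):
  {0}: (1)*(1), {1}: (1)*(-1), {2}: (1)*(1), {3}: (1)*(-1), {4}: (1)*(1), {5}: (1)*(-1), {6}: (1)*(1), {7}: (1)*(-1)
so (chi_0 * chi_4) takes values
  {0} -> 1, {1} -> -1, {2} -> 1, {3} -> -1, {4} -> 1, {5} -> -1, {6} -> 1, {7} -> -1.
Now take the inner product of this character with each irreducible chi from the table, <chi_0*chi_4, chi> = (1/8) sum_C |C| (chi_0*chi_4)(C) conj(chi(C)):
  <chi_0*chi_4, chi_0> = (1/8)[1*(1)*conj(1) + 1*(-1)*conj(1) + 1*(1)*conj(1) + 1*(-1)*conj(1) + 1*(1)*conj(1) + 1*(-1)*conj(1) + 1*(1)*conj(1) + 1*(-1)*conj(1)]
      = (1/8)[(1) + (-1) + (1) + (-1) + (1) + (-1) + (1) + (-1)] = 0/8 = 0
  <chi_0*chi_4, chi_1> = (1/8)[1*(1)*conj(1) + 1*(-1)*conj(exp(I*pi/4)) + 1*(1)*conj(I) + 1*(-1)*conj(exp(3*I*pi/4)) + 1*(1)*conj(-1) + 1*(-1)*conj(exp(-3*I*pi/4)) + 1*(1)*conj(-I) + 1*(-1)*conj(exp(-I*pi/4))]
      = (1/8)[(1) + (-exp(-I*pi/4)) + (-I) + (-exp(-3*I*pi/4)) + (-1) + (-exp(3*I*pi/4)) + (I) + (-exp(I*pi/4))] = 0/8 = 0
  <chi_0*chi_4, chi_2> = (1/8)[1*(1)*conj(1) + 1*(-1)*conj(I) + 1*(1)*conj(-1) + 1*(-1)*conj(-I) + 1*(1)*conj(1) + 1*(-1)*conj(I) + 1*(1)*conj(-1) + 1*(-1)*conj(-I)]
      = (1/8)[(1) + (I) + (-1) + (-I) + (1) + (I) + (-1) + (-I)] = 0/8 = 0
  <chi_0*chi_4, chi_3> = (1/8)[1*(1)*conj(1) + 1*(-1)*conj(exp(3*I*pi/4)) + 1*(1)*conj(-I) + 1*(-1)*conj(exp(I*pi/4)) + 1*(1)*conj(-1) + 1*(-1)*conj(exp(-I*pi/4)) + 1*(1)*conj(I) + 1*(-1)*conj(exp(-3*I*pi/4))]
      = (1/8)[(1) + (-exp(-3*I*pi/4)) + (I) + (-exp(-I*pi/4)) + (-1) + (-exp(I*pi/4)) + (-I) + (-exp(3*I*pi/4))] = 0/8 = 0
  <chi_0*chi_4, chi_4> = (1/8)[1*(1)*conj(1) + 1*(-1)*conj(-1) + 1*(1)*conj(1) + 1*(-1)*conj(-1) + 1*(1)*conj(1) + 1*(-1)*conj(-1) + 1*(1)*conj(1) + 1*(-1)*conj(-1)]
      = (1/8)[(1) + (1) + (1) + (1) + (1) + (1) + (1) + (1)] = 8/8 = 1
  <chi_0*chi_4, chi_5> = (1/8)[1*(1)*conj(1) + 1*(-1)*conj(exp(-3*I*pi/4)) + 1*(1)*conj(I) + 1*(-1)*conj(exp(-I*pi/4)) + 1*(1)*conj(-1) + 1*(-1)*conj(exp(I*pi/4)) + 1*(1)*conj(-I) + 1*(-1)*conj(exp(3*I*pi/4))]
      = (1/8)[(1) + (-exp(3*I*pi/4)) + (-I) + (-exp(I*pi/4)) + (-1) + (-exp(-I*pi/4)) + (I) + (-exp(-3*I*pi/4))] = 0/8 = 0
  <chi_0*chi_4, chi_6> = (1/8)[1*(1)*conj(1) + 1*(-1)*conj(-I) + 1*(1)*conj(-1) + 1*(-1)*conj(I) + 1*(1)*conj(1) + 1*(-1)*conj(-I) + 1*(1)*conj(-1) + 1*(-1)*conj(I)]
      = (1/8)[(1) + (-I) + (-1) + (I) + (1) + (-I) + (-1) + (I)] = 0/8 = 0
  <chi_0*chi_4, chi_7> = (1/8)[1*(1)*conj(1) + 1*(-1)*conj(exp(-I*pi/4)) + 1*(1)*conj(-I) + 1*(-1)*conj(exp(-3*I*pi/4)) + 1*(1)*conj(-1) + 1*(-1)*conj(exp(3*I*pi/4)) + 1*(1)*conj(I) + 1*(-1)*conj(exp(I*pi/4))]
      = (1/8)[(1) + (-exp(I*pi/4)) + (I) + (-exp(3*I*pi/4)) + (-1) + (-exp(-3*I*pi/4)) + (-I) + (-exp(-I*pi/4))] = 0/8 = 0
(Exp terms are combined using exp(i*s)*conj(exp(i*t)) = exp(i*(s-t)), and sums of them are collapsed using the identity that for every m > 1 the m distinct m-th roots of unity sum to 0, e.g. 1 + exp(2*I*pi/3) + exp(-2*I*pi/3) = 0.)
Hence the multiplicities are chi_4: 1. Dimension check: dim(chi_0)*dim(chi_4) = 1*1 = 1 and sum (mult * dim) = 1*1 = 1.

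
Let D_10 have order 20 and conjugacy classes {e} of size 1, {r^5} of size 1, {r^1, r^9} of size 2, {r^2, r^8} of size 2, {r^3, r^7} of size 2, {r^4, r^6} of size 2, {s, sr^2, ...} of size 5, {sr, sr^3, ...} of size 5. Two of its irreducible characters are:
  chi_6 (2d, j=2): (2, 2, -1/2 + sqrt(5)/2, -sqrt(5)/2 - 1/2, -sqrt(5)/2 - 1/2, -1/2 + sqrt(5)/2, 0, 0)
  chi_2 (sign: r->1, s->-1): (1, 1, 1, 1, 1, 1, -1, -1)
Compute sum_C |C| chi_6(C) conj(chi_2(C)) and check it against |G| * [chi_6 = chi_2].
Sum = 0; so <chi_6, chi_2> = 0 (distinct irreducibles are orthogonal).

Solution. Compute term by term over conjugacy classes (|C| * chi_6(C) * conj(chi_2(C))):
  1*(2)*conj(1) + 1*(2)*conj(1) + 2*(-1/2 + sqrt(5)/2)*conj(1) + 2*(-sqrt(5)/2 - 1/2)*conj(1) + 2*(-sqrt(5)/2 - 1/2)*conj(1) + 2*(-1/2 + sqrt(5)/2)*conj(1) + 5*(0)*conj(-1) + 5*(0)*conj(-1)
  = (2) + (2) + (-1 + sqrt(5)) + (-sqrt(5) - 1) + (-sqrt(5) - 1) + (-1 + sqrt(5)) + (0) + (0)
  = 0.
Dividing by |G| = 20 gives 0/20 = 0, matching the row-orthogonality relation <chi_6, chi_2> = [chi_6 = chi_2].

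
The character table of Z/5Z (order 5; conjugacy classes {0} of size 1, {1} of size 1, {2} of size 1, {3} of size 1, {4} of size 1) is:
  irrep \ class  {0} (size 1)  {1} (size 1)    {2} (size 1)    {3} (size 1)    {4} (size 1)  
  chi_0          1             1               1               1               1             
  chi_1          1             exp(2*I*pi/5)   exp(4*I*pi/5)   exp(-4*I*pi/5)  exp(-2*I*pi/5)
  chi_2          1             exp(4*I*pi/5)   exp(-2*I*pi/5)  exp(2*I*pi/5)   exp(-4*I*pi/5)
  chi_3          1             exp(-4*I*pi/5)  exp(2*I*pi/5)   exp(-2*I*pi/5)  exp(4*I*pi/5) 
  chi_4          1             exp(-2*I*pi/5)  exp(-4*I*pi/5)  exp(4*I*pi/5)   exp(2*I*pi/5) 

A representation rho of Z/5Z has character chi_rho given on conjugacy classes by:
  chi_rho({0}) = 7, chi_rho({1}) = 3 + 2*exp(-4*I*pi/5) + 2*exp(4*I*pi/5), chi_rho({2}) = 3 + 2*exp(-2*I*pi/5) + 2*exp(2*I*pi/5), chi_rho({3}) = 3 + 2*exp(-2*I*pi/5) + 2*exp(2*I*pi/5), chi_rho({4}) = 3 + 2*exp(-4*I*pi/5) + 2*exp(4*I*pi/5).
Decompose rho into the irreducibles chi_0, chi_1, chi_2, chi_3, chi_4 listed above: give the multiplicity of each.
Multiplicities: chi_0: 3, chi_1: 0, chi_2: 2, chi_3: 2, chi_4: 0.

Explanation: Use <chi_rho, chi> = (1/|G|) sum_C |C| * chi_rho(C) * conj(chi(C)) with |G| = 5 for each irreducible chi in the table:
  <chi_rho, chi_0> = (1/5)[1*(7)*conj(1) + 1*(3 + 2*exp(-4*I*pi/5) + 2*exp(4*I*pi/5))*conj(1) + 1*(3 + 2*exp(-2*I*pi/5) + 2*exp(2*I*pi/5))*conj(1) + 1*(3 + 2*exp(-2*I*pi/5) + 2*exp(2*I*pi/5))*conj(1) + 1*(3 + 2*exp(-4*I*pi/5) + 2*exp(4*I*pi/5))*conj(1)]
      = (1/5)[(7) + (3 + 2*exp(-4*I*pi/5) + 2*exp(4*I*pi/5)) + (3 + 2*exp(-2*I*pi/5) + 2*exp(2*I*pi/5)) + (3 + 2*exp(-2*I*pi/5) + 2*exp(2*I*pi/5)) + (3 + 2*exp(-4*I*pi/5) + 2*exp(4*I*pi/5))] = 15/5 = 3
  <chi_rho, chi_1> = (1/5)[1*(7)*conj(1) + 1*(3 + 2*exp(-4*I*pi/5) + 2*exp(4*I*pi/5))*conj(exp(2*I*pi/5)) + 1*(3 + 2*exp(-2*I*pi/5) + 2*exp(2*I*pi/5))*conj(exp(4*I*pi/5)) + 1*(3 + 2*exp(-2*I*pi/5) + 2*exp(2*I*pi/5))*conj(exp(-4*I*pi/5)) + 1*(3 + 2*exp(-4*I*pi/5) + 2*exp(4*I*pi/5))*conj(exp(-2*I*pi/5))]
      = (1/5)[(7) + (3*exp(-2*I*pi/5) + 2*exp(4*I*pi/5) + 2*exp(2*I*pi/5)) + (2*exp(-2*I*pi/5) + 3*exp(-4*I*pi/5) + 2*exp(4*I*pi/5)) + (2*exp(-4*I*pi/5) + 3*exp(4*I*pi/5) + 2*exp(2*I*pi/5)) + (2*exp(-2*I*pi/5) + 2*exp(-4*I*pi/5) + 3*exp(2*I*pi/5))] = 0/5 = 0
  <chi_rho, chi_2> = (1/5)[1*(7)*conj(1) + 1*(3 + 2*exp(-4*I*pi/5) + 2*exp(4*I*pi/5))*conj(exp(4*I*pi/5)) + 1*(3 + 2*exp(-2*I*pi/5) + 2*exp(2*I*pi/5))*conj(exp(-2*I*pi/5)) + 1*(3 + 2*exp(-2*I*pi/5) + 2*exp(2*I*pi/5))*conj(exp(2*I*pi/5)) + 1*(3 + 2*exp(-4*I*pi/5) + 2*exp(4*I*pi/5))*conj(exp(-4*I*pi/5))]
      = (1/5)[(7) + (2 + 3*exp(-4*I*pi/5) + 2*exp(2*I*pi/5)) + (2 + 2*exp(4*I*pi/5) + 3*exp(2*I*pi/5)) + (2 + 3*exp(-2*I*pi/5) + 2*exp(-4*I*pi/5)) + (2 + 2*exp(-2*I*pi/5) + 3*exp(4*I*pi/5))] = 10/5 = 2
  <chi_rho, chi_3> = (1/5)[1*(7)*conj(1) + 1*(3 + 2*exp(-4*I*pi/5) + 2*exp(4*I*pi/5))*conj(exp(-4*I*pi/5)) + 1*(3 + 2*exp(-2*I*pi/5) + 2*exp(2*I*pi/5))*conj(exp(2*I*pi/5)) + 1*(3 + 2*exp(-2*I*pi/5) + 2*exp(2*I*pi/5))*conj(exp(-2*I*pi/5)) + 1*(3 + 2*exp(-4*I*pi/5) + 2*exp(4*I*pi/5))*conj(exp(4*I*pi/5))]
      = (1/5)[(7) + (2 + 2*exp(-2*I*pi/5) + 3*exp(4*I*pi/5)) + (2 + 3*exp(-2*I*pi/5) + 2*exp(-4*I*pi/5)) + (2 + 2*exp(4*I*pi/5) + 3*exp(2*I*pi/5)) + (2 + 3*exp(-4*I*pi/5) + 2*exp(2*I*pi/5))] = 10/5 = 2
  <chi_rho, chi_4> = (1/5)[1*(7)*conj(1) + 1*(3 + 2*exp(-4*I*pi/5) + 2*exp(4*I*pi/5))*conj(exp(-2*I*pi/5)) + 1*(3 + 2*exp(-2*I*pi/5) + 2*exp(2*I*pi/5))*conj(exp(-4*I*pi/5)) + 1*(3 + 2*exp(-2*I*pi/5) + 2*exp(2*I*pi/5))*conj(exp(4*I*pi/5)) + 1*(3 + 2*exp(-4*I*pi/5) + 2*exp(4*I*pi/5))*conj(exp(2*I*pi/5))]
      = (1/5)[(7) + (2*exp(-2*I*pi/5) + 2*exp(-4*I*pi/5) + 3*exp(2*I*pi/5)) + (2*exp(-4*I*pi/5) + 3*exp(4*I*pi/5) + 2*exp(2*I*pi/5)) + (2*exp(-2*I*pi/5) + 3*exp(-4*I*pi/5) + 2*exp(4*I*pi/5)) + (3*exp(-2*I*pi/5) + 2*exp(4*I*pi/5) + 2*exp(2*I*pi/5))] = 0/5 = 0
(Exp terms are combined using exp(i*s)*conj(exp(i*t)) = exp(i*(s-t)), and sums of them are collapsed using the identity that for every m > 1 the m distinct m-th roots of unity sum to 0, e.g. 1 + exp(2*I*pi/3) + exp(-2*I*pi/3) = 0.)
Dimension check: dim(rho) = sum (mult * dim) = 3*1 + 0*1 + 2*1 + 2*1 + 0*1 = 7 = chi_rho(e) = 7.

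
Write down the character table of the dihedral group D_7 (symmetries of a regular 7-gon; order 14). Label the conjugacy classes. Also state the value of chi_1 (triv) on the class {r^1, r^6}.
Conjugacy classes: {e} of size 1, {r^1, r^6} of size 2, {r^2, r^5} of size 2, {r^3, r^4} of size 2, {s, sr, ..., sr^6} of size 7.
Character table:
  irrep \ class              {e} (size 1)  {r^1, r^6} (size 2)  {r^2, r^5} (size 2)  {r^3, r^4} (size 2)  {s, sr, ..., sr^6} (size 7)
  chi_1 (triv)               1             1                    1                    1                    1                          
  chi_2 (sign: r->1, s->-1)  1             1                    1                    1                    -1                         
  chi_3 (2d, j=1)            2             2*cos(2*pi/7)        -2*cos(3*pi/7)       -2*cos(pi/7)         0                          
  chi_4 (2d, j=2)            2             -2*cos(3*pi/7)       -2*cos(pi/7)         2*cos(2*pi/7)        0                          
  chi_5 (2d, j=3)            2             -2*cos(pi/7)         2*cos(2*pi/7)        -2*cos(3*pi/7)       0                          

Spot check: chi_1 (triv) on {r^1, r^6} = 1.

Justification: D_7 has order 2*7 = 14 with 5 conjugacy classes, hence 5 irreducibles. Sum of squared dims 1 + 1 + 4 + 4 + 4 = 14 = |G|. Linear characters come from the abelianisation; the 2-dimensional irreps have character r^k -> 2*cos(2*pi*j*k/7), reflections -> 0.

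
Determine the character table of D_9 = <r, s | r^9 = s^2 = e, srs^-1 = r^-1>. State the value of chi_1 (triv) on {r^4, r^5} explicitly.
Conjugacy classes: {e} of size 1, {r^1, r^8} of size 2, {r^2, r^7} of size 2, {r^3, r^6} of size 2, {r^4, r^5} of size 2, {s, sr, ..., sr^8} of size 9.
Character table:
  irrep \ class              {e} (size 1)  {r^1, r^8} (size 2)  {r^2, r^7} (size 2)  {r^3, r^6} (size 2)  {r^4, r^5} (size 2)  {s, sr, ..., sr^8} (size 9)
  chi_1 (triv)               1             1                    1                    1                    1                    1                          
  chi_2 (sign: r->1, s->-1)  1             1                    1                    1                    1                    -1                         
  chi_3 (2d, j=1)            2             2*cos(2*pi/9)        2*cos(4*pi/9)        -1                   -2*cos(pi/9)         0                          
  chi_4 (2d, j=2)            2             2*cos(4*pi/9)        -2*cos(pi/9)         -1                   2*cos(2*pi/9)        0                          
  chi_5 (2d, j=3)            2             -1                   -1                   2                    -1                   0                          
  chi_6 (2d, j=4)            2             -2*cos(pi/9)         2*cos(2*pi/9)        -1                   2*cos(4*pi/9)        0                          

Spot check: chi_1 (triv) on {r^4, r^5} = 1.

Proof sketch: D_9 has order 2*9 = 18 with 6 conjugacy classes, hence 6 irreducibles. Sum of squared dims 1 + 1 + 4 + 4 + 4 + 4 = 18 = |G|. Linear characters come from the abelianisation; the 2-dimensional irreps have character r^k -> 2*cos(2*pi*j*k/9), reflections -> 0.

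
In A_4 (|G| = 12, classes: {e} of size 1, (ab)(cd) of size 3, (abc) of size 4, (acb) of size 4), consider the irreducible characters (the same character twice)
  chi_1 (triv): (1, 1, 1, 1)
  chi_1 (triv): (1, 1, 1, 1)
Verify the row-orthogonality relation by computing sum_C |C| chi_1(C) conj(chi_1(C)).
Sum = 12 = |G| = 12; so <chi_1, chi_1> = 1 (norm-1 confirms irreducibility).

Argument: Compute term by term over conjugacy classes (|C| * chi_1(C) * conj(chi_1(C))):
  1*(1)*conj(1) + 3*(1)*conj(1) + 4*(1)*conj(1) + 4*(1)*conj(1)
  = (1) + (3) + (4) + (4)
  = 12.
(Exp terms are combined using exp(i*s)*conj(exp(i*t)) = exp(i*(s-t)), and sums of them are collapsed using the identity that for every m > 1 the m distinct m-th roots of unity sum to 0, e.g. 1 + exp(2*I*pi/3) + exp(-2*I*pi/3) = 0.)
Dividing by |G| = 12 gives 12/12 = 1, matching the row-orthogonality relation <chi_1, chi_1> = [chi_1 = chi_1].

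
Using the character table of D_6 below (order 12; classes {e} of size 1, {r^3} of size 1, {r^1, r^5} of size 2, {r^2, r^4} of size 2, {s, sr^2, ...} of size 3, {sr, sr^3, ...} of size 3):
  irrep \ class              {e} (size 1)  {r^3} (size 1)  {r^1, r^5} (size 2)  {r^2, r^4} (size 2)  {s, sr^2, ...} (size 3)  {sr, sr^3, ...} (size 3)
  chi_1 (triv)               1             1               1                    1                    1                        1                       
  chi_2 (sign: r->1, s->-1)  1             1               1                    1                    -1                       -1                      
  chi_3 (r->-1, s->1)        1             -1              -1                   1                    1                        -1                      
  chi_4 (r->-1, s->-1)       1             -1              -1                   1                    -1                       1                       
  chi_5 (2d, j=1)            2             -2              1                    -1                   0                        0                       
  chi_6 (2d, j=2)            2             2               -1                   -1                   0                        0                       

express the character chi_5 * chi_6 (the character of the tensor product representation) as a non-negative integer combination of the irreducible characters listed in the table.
chi_5 tensor chi_6 = chi_3 + chi_4 + chi_5 (all other irreducibles have multiplicity 0).

Argument: The character of a tensor product is the pointwise product (chi_5 * chi_6)(C) = chi_5(C) * chi_6(C):
  {e}: (2)*(2), {r^3}: (-2)*(2), {r^1, r^5}: (1)*(-1), {r^2, r^4}: (-1)*(-1), {s, sr^2, ...}: (0)*(0), {sr, sr^3, ...}: (0)*(0)
so (chi_5 * chi_6) takes values
  {e} -> 4, {r^3} -> -4, {r^1, r^5} -> -1, {r^2, r^4} -> 1, {s, sr^2, ...} -> 0, {sr, sr^3, ...} -> 0.
Now take the inner product of this character with each irreducible chi from the table, <chi_5*chi_6, chi> = (1/12) sum_C |C| (chi_5*chi_6)(C) conj(chi(C)):
  <chi_5*chi_6, chi_1> = (1/12)[1*(4)*conj(1) + 1*(-4)*conj(1) + 2*(-1)*conj(1) + 2*(1)*conj(1) + 3*(0)*conj(1) + 3*(0)*conj(1)]
      = (1/12)[(4) + (-4) + (-2) + (2) + (0) + (0)] = 0/12 = 0
  <chi_5*chi_6, chi_2> = (1/12)[1*(4)*conj(1) + 1*(-4)*conj(1) + 2*(-1)*conj(1) + 2*(1)*conj(1) + 3*(0)*conj(-1) + 3*(0)*conj(-1)]
      = (1/12)[(4) + (-4) + (-2) + (2) + (0) + (0)] = 0/12 = 0
  <chi_5*chi_6, chi_3> = (1/12)[1*(4)*conj(1) + 1*(-4)*conj(-1) + 2*(-1)*conj(-1) + 2*(1)*conj(1) + 3*(0)*conj(1) + 3*(0)*conj(-1)]
      = (1/12)[(4) + (4) + (2) + (2) + (0) + (0)] = 12/12 = 1
  <chi_5*chi_6, chi_4> = (1/12)[1*(4)*conj(1) + 1*(-4)*conj(-1) + 2*(-1)*conj(-1) + 2*(1)*conj(1) + 3*(0)*conj(-1) + 3*(0)*conj(1)]
      = (1/12)[(4) + (4) + (2) + (2) + (0) + (0)] = 12/12 = 1
  <chi_5*chi_6, chi_5> = (1/12)[1*(4)*conj(2) + 1*(-4)*conj(-2) + 2*(-1)*conj(1) + 2*(1)*conj(-1) + 3*(0)*conj(0) + 3*(0)*conj(0)]
      = (1/12)[(8) + (8) + (-2) + (-2) + (0) + (0)] = 12/12 = 1
  <chi_5*chi_6, chi_6> = (1/12)[1*(4)*conj(2) + 1*(-4)*conj(2) + 2*(-1)*conj(-1) + 2*(1)*conj(-1) + 3*(0)*conj(0) + 3*(0)*conj(0)]
      = (1/12)[(8) + (-8) + (2) + (-2) + (0) + (0)] = 0/12 = 0
Hence the multiplicities are chi_3: 1, chi_4: 1, chi_5: 1. Dimension check: dim(chi_5)*dim(chi_6) = 2*2 = 4 and sum (mult * dim) = 1*1 + 1*1 + 1*2 = 4.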